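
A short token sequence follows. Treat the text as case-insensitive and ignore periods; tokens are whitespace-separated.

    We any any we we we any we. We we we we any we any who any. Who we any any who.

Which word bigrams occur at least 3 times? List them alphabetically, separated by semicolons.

any we; any who; we any; we we

Bigram counts meeting the condition (at least 3 times):
  any we: 3
  any who: 3
  we any: 5
  we we: 6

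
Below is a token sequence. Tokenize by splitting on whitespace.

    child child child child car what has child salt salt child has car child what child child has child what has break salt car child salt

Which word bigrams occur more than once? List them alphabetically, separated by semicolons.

car child; child child; child has; child salt; child what; has child; what has

Bigram counts meeting the condition (more than once):
  car child: 2
  child child: 4
  child has: 2
  child salt: 2
  child what: 2
  has child: 2
  what has: 2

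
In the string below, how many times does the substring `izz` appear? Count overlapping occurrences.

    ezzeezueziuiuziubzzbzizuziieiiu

Sliding a length-3 window over the 31 characters (29 positions):
  (no match at any position)

0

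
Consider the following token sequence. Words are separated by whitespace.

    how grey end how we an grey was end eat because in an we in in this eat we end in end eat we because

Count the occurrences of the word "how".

Scanning the 25 tokens for "how":
  position 1: how
  position 4: how

2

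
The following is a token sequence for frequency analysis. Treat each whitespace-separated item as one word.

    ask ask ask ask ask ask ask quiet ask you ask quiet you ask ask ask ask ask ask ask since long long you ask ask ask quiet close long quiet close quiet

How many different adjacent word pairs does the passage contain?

33 tokens → 32 bigram windows in total.
Repeated bigrams (each contributes count−1 duplicates):
  ask ask: 14
  ask quiet: 3
  you ask: 3
  quiet close: 2
18 duplicate windows → 32 − 18 = 14 distinct.

14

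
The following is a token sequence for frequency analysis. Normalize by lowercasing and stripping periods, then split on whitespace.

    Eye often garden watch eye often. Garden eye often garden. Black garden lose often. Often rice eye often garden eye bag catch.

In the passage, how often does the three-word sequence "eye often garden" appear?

Scanning the 20 overlapping trigram windows for "eye often garden":
  position 1–3: eye often garden
  position 5–7: eye often garden
  position 8–10: eye often garden
  position 17–19: eye often garden

4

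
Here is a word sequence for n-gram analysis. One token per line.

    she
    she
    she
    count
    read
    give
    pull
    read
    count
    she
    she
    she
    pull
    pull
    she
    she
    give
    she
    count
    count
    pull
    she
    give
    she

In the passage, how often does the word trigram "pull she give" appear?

1

Scanning the 22 overlapping trigram windows for "pull she give":
  position 21–23: pull she give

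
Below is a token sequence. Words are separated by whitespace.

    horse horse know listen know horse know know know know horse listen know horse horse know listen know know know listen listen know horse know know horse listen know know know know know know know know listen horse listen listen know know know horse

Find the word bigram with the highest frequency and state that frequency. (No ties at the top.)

"know know", 15 times

Bigram frequencies (highest first):
  know know: 15
  listen know: 6
  know horse: 6
  horse know: 4
  know listen: 4
  horse listen: 3
  … (3 more, each ≤ 2)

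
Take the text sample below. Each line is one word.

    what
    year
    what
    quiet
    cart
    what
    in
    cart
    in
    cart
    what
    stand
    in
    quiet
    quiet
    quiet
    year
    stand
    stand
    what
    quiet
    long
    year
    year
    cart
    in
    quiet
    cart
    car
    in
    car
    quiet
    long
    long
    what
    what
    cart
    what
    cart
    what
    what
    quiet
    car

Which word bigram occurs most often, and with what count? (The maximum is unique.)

"cart what", 4 times

Bigram frequencies (highest first):
  cart what: 4
  what quiet: 3
  quiet cart: 2
  in cart: 2
  cart in: 2
  in quiet: 2
  … (23 more, each ≤ 2)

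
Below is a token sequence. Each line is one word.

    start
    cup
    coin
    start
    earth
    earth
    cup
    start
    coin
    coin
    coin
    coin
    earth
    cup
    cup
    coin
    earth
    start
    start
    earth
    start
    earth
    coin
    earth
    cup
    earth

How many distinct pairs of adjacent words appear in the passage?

15

26 tokens → 25 bigram windows in total.
Repeated bigrams (each contributes count−1 duplicates):
  coin coin: 3
  coin earth: 3
  earth cup: 3
  start earth: 3
  cup coin: 2
  earth start: 2
10 duplicate windows → 25 − 10 = 15 distinct.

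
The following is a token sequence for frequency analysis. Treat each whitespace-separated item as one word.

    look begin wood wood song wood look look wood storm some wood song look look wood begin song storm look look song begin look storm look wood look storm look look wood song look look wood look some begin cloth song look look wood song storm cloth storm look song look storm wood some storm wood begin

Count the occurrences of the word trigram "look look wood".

5

Scanning the 55 overlapping trigram windows for "look look wood":
  position 7–9: look look wood
  position 14–16: look look wood
  position 30–32: look look wood
  position 34–36: look look wood
  position 42–44: look look wood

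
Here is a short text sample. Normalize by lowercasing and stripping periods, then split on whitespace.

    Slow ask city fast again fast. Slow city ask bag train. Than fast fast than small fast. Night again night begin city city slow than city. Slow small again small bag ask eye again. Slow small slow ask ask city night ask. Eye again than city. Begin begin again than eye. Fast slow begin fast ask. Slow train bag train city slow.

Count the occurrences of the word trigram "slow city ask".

1

Scanning the 60 overlapping trigram windows for "slow city ask":
  position 7–9: slow city ask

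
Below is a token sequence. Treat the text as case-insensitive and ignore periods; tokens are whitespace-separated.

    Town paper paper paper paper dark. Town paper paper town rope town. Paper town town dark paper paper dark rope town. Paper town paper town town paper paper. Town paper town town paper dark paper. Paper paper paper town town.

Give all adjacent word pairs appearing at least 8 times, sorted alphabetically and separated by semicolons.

paper paper; town paper

Bigram counts meeting the condition (at least 8 times):
  paper paper: 9
  town paper: 8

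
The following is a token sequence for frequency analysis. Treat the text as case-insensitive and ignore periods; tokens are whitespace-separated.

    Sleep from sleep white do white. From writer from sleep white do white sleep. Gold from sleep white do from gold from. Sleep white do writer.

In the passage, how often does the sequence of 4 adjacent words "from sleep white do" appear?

4

Scanning the 23 overlapping 4-gram windows for "from sleep white do":
  position 2–5: from sleep white do
  position 9–12: from sleep white do
  position 16–19: from sleep white do
  position 22–25: from sleep white do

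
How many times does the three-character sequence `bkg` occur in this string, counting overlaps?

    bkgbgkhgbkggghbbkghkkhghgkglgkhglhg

3

Sliding a length-3 window over the 35 characters (33 positions):
  position 1–3: bkg
  position 9–11: bkg
  position 16–18: bkg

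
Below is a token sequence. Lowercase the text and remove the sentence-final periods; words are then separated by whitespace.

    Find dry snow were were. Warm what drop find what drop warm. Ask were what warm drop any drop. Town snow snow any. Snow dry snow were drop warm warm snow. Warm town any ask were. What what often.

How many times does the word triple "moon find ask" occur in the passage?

0

Scanning the 37 overlapping trigram windows for "moon find ask":
  (none found)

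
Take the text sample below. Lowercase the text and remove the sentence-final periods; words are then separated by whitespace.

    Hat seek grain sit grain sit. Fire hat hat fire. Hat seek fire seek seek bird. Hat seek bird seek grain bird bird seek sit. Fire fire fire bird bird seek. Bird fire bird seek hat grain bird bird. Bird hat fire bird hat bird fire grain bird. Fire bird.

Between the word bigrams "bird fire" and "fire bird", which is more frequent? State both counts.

"fire bird" (4 vs 3)

"bird fire": 3 occurrences
"fire bird": 4 occurrences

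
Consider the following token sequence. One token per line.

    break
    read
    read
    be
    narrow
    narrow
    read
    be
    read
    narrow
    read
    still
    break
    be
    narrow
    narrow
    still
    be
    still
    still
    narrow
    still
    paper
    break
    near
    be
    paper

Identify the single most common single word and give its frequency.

"narrow", 6 times

Unigram frequencies (highest first):
  narrow: 6
  read: 5
  be: 5
  still: 5
  break: 3
  paper: 2
  … (1 more, each ≤ 1)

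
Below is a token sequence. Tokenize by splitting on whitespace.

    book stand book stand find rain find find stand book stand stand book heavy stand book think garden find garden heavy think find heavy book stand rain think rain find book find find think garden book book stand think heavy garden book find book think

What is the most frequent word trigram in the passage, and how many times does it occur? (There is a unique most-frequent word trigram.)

"stand book stand", 2 times

Trigram frequencies (highest first):
  stand book stand: 2
  book stand book: 1
  book stand find: 1
  stand find rain: 1
  find rain find: 1
  rain find find: 1
  … (36 more, each ≤ 1)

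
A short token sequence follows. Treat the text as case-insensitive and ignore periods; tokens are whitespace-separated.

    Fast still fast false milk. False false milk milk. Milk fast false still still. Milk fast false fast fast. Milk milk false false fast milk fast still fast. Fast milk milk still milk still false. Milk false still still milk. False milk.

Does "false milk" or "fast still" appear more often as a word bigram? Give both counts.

"false milk" (4 vs 2)

"false milk": 4 occurrences
"fast still": 2 occurrences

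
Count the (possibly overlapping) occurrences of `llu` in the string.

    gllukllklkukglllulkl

Sliding a length-3 window over the 20 characters (18 positions):
  position 2–4: llu
  position 15–17: llu

2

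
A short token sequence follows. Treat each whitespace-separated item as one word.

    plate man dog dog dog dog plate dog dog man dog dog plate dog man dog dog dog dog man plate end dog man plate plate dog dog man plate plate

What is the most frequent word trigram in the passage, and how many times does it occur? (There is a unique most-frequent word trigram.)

"dog dog dog", 4 times

Trigram frequencies (highest first):
  dog dog dog: 4
  man dog dog: 3
  dog dog man: 3
  dog man plate: 3
  dog dog plate: 2
  dog plate dog: 2
  … (9 more, each ≤ 2)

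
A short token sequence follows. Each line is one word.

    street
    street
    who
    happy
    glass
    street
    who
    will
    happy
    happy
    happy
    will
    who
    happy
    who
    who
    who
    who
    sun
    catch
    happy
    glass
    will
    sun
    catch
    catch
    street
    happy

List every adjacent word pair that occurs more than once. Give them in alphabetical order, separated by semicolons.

Bigram counts meeting the condition (more than once):
  happy glass: 2
  happy happy: 2
  street who: 2
  sun catch: 2
  who happy: 2
  who who: 3

happy glass; happy happy; street who; sun catch; who happy; who who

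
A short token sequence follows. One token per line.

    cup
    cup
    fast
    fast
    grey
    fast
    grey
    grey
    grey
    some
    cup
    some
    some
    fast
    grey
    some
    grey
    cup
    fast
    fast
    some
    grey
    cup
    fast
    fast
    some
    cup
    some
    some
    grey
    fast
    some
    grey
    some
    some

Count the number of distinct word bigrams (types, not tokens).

35 tokens → 34 bigram windows in total.
Repeated bigrams (each contributes count−1 duplicates):
  some grey: 4
  cup fast: 3
  fast fast: 3
  fast grey: 3
  fast some: 3
  grey some: 3
  some some: 3
  cup some: 2
  … (4 more repeated)
20 duplicate windows → 34 − 20 = 14 distinct.

14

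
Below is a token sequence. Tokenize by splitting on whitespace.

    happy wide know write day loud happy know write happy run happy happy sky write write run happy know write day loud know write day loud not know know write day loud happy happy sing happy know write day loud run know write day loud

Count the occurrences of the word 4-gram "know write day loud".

6

Scanning the 42 overlapping 4-gram windows for "know write day loud":
  position 3–6: know write day loud
  position 19–22: know write day loud
  position 23–26: know write day loud
  position 29–32: know write day loud
  position 37–40: know write day loud
  position 42–45: know write day loud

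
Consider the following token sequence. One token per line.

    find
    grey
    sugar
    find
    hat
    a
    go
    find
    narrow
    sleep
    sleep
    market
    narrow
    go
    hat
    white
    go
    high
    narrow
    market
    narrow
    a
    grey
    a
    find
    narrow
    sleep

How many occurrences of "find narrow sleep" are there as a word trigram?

Scanning the 25 overlapping trigram windows for "find narrow sleep":
  position 8–10: find narrow sleep
  position 25–27: find narrow sleep

2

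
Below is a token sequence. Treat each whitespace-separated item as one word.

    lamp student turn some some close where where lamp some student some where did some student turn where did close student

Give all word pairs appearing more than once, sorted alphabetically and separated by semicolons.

Bigram counts meeting the condition (more than once):
  some student: 2
  student turn: 2
  where did: 2

some student; student turn; where did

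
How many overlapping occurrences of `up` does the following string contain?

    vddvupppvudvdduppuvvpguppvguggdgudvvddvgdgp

Sliding a length-2 window over the 43 characters (42 positions):
  position 5–6: up
  position 15–16: up
  position 23–24: up

3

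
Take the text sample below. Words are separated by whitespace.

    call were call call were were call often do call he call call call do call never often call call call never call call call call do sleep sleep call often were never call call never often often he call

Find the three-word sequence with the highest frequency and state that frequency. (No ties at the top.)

"call call call", 4 times

Trigram frequencies (highest first):
  call call call: 4
  call call do: 2
  call never often: 2
  call call never: 2
  never call call: 2
  call were call: 1
  … (25 more, each ≤ 1)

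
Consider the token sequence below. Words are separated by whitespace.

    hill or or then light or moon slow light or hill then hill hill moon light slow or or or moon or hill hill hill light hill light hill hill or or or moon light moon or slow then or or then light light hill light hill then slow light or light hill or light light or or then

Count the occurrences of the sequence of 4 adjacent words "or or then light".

Scanning the 56 overlapping 4-gram windows for "or or then light":
  position 2–5: or or then light
  position 40–43: or or then light

2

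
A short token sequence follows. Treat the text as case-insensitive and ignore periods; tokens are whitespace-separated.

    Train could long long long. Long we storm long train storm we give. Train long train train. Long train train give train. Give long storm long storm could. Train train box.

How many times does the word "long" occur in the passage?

9

Scanning the 31 tokens for "long":
  position 3: long
  position 4: long
  position 5: long
  position 6: long
  position 9: long
  position 15: long
  position 18: long
  position 24: long
  position 26: long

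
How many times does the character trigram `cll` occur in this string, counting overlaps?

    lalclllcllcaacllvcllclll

Sliding a length-3 window over the 24 characters (22 positions):
  position 4–6: cll
  position 8–10: cll
  position 14–16: cll
  position 18–20: cll
  position 21–23: cll

5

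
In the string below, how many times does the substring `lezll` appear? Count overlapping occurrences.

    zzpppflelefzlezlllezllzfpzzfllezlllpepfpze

3

Sliding a length-5 window over the 42 characters (38 positions):
  position 13–17: lezll
  position 18–22: lezll
  position 30–34: lezll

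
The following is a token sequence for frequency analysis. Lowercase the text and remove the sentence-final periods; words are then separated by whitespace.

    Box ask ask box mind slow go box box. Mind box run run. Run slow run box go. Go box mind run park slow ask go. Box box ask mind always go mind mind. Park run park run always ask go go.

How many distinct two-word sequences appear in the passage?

42 tokens → 41 bigram windows in total.
Repeated bigrams (each contributes count−1 duplicates):
  box mind: 3
  go box: 3
  ask go: 2
  box ask: 2
  box box: 2
  go go: 2
  park run: 2
  run park: 2
  … (1 more repeated)
11 duplicate windows → 41 − 11 = 30 distinct.

30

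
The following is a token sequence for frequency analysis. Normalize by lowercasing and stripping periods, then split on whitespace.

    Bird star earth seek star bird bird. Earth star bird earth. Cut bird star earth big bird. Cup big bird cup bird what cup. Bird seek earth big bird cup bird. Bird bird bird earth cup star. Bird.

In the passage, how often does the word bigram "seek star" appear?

1

Scanning the 37 overlapping bigram windows for "seek star":
  position 4–5: seek star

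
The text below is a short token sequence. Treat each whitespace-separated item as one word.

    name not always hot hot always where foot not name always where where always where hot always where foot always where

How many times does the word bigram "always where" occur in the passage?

5

Scanning the 20 overlapping bigram windows for "always where":
  position 6–7: always where
  position 11–12: always where
  position 14–15: always where
  position 17–18: always where
  position 20–21: always where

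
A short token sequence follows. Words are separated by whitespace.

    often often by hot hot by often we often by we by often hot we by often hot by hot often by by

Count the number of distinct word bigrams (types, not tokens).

14

23 tokens → 22 bigram windows in total.
Repeated bigrams (each contributes count−1 duplicates):
  by often: 3
  often by: 3
  by hot: 2
  hot by: 2
  often hot: 2
  we by: 2
8 duplicate windows → 22 − 8 = 14 distinct.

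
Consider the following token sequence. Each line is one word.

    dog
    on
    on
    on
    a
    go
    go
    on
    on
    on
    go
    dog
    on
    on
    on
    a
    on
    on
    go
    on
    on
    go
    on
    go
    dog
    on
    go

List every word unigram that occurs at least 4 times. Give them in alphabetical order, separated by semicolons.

go; on

Unigram counts meeting the condition (at least 4 times):
  go: 7
  on: 15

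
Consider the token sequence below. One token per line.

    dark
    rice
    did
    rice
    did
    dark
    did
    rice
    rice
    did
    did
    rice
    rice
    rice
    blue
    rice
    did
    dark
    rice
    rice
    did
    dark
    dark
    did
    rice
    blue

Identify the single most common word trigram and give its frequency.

Trigram frequencies (highest first):
  rice did dark: 3
  dark did rice: 2
  did rice rice: 2
  rice rice did: 2
  dark rice did: 1
  rice did rice: 1
  … (13 more, each ≤ 1)

"rice did dark", 3 times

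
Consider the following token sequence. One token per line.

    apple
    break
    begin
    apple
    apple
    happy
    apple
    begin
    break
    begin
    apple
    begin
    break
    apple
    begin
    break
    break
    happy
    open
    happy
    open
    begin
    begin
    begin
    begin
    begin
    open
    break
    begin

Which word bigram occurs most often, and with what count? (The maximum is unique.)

"begin begin", 4 times

Bigram frequencies (highest first):
  begin begin: 4
  break begin: 3
  apple begin: 3
  begin break: 3
  begin apple: 2
  happy open: 2
  … (11 more, each ≤ 1)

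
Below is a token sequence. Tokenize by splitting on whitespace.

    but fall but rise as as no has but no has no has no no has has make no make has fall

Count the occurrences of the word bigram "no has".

4

Scanning the 21 overlapping bigram windows for "no has":
  position 7–8: no has
  position 10–11: no has
  position 12–13: no has
  position 15–16: no has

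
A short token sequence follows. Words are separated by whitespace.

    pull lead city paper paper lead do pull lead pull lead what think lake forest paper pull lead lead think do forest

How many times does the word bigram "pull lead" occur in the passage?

Scanning the 21 overlapping bigram windows for "pull lead":
  position 1–2: pull lead
  position 8–9: pull lead
  position 10–11: pull lead
  position 17–18: pull lead

4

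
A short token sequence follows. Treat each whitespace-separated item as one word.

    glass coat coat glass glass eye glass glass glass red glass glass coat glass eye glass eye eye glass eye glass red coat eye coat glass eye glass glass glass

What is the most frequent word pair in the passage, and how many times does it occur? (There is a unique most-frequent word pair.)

"glass glass", 6 times

Bigram frequencies (highest first):
  glass glass: 6
  glass eye: 5
  eye glass: 5
  coat glass: 3
  glass coat: 2
  glass red: 2
  … (6 more, each ≤ 1)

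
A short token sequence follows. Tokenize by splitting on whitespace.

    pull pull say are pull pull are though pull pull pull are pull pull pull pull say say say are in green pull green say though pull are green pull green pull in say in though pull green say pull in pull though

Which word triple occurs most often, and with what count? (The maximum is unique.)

Trigram frequencies (highest first):
  pull pull pull: 3
  pull pull say: 2
  are pull pull: 2
  pull pull are: 2
  green pull green: 2
  pull green say: 2
  … (28 more, each ≤ 1)

"pull pull pull", 3 times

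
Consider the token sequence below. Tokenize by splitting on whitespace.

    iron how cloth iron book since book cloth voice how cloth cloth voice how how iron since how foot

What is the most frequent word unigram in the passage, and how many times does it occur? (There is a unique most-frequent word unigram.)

Unigram frequencies (highest first):
  how: 5
  cloth: 4
  iron: 3
  book: 2
  since: 2
  voice: 2
  … (1 more, each ≤ 1)

"how", 5 times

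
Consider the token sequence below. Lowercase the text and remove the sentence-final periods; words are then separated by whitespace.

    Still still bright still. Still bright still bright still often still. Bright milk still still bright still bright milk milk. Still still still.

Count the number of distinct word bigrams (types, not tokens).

23 tokens → 22 bigram windows in total.
Repeated bigrams (each contributes count−1 duplicates):
  still bright: 6
  still still: 5
  bright still: 4
  bright milk: 2
  milk still: 2
14 duplicate windows → 22 − 14 = 8 distinct.

8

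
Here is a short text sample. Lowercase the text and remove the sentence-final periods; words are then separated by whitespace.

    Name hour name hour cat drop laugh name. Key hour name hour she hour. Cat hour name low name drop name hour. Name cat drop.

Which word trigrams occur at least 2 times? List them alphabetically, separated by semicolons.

Trigram counts meeting the condition (at least 2 times):
  hour name hour: 2
  name hour name: 2

hour name hour; name hour name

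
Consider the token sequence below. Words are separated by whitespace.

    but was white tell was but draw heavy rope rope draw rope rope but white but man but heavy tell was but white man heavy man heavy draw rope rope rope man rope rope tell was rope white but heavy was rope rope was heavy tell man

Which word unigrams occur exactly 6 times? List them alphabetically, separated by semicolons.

heavy; was

Unigram counts meeting the condition (exactly 6 times):
  heavy: 6
  was: 6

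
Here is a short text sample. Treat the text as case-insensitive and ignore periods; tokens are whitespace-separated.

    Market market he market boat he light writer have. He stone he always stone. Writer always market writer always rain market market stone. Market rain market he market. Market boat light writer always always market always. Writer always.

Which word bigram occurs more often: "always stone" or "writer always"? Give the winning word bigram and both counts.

"writer always" (4 vs 1)

"always stone": 1 occurrence
"writer always": 4 occurrences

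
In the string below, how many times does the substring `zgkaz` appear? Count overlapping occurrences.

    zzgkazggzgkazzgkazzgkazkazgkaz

5

Sliding a length-5 window over the 30 characters (26 positions):
  position 2–6: zgkaz
  position 9–13: zgkaz
  position 14–18: zgkaz
  position 19–23: zgkaz
  position 26–30: zgkaz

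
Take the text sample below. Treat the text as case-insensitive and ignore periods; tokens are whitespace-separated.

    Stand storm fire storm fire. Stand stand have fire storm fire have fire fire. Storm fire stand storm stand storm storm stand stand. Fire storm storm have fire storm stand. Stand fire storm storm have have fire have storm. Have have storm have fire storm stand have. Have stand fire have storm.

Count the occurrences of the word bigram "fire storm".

Scanning the 51 overlapping bigram windows for "fire storm":
  position 3–4: fire storm
  position 9–10: fire storm
  position 14–15: fire storm
  position 24–25: fire storm
  position 28–29: fire storm
  position 32–33: fire storm
  position 44–45: fire storm

7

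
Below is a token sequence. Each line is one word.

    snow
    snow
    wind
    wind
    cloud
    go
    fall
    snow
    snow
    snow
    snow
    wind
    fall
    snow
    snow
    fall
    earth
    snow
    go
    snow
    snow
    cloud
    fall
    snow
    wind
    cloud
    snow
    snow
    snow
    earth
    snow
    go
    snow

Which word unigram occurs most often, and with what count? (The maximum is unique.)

Unigram frequencies (highest first):
  snow: 17
  wind: 4
  fall: 4
  cloud: 3
  go: 3
  earth: 2

"snow", 17 times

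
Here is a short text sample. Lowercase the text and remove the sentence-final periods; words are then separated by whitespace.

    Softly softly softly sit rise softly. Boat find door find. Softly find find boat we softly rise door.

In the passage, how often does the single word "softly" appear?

Scanning the 18 tokens for "softly":
  position 1: softly
  position 2: softly
  position 3: softly
  position 6: softly
  position 11: softly
  position 16: softly

6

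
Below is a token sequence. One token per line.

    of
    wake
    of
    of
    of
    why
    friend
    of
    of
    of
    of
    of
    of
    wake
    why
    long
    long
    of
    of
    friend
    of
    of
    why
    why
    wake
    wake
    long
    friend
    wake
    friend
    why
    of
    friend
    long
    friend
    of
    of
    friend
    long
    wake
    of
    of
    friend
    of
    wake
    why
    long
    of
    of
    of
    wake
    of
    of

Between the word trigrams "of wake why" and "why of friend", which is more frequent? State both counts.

"of wake why": 2 occurrences
"why of friend": 1 occurrence

"of wake why" (2 vs 1)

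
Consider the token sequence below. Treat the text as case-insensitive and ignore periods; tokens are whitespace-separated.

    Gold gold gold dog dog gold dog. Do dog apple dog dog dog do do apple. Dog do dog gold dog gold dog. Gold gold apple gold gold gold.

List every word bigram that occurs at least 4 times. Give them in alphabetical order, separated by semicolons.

Bigram counts meeting the condition (at least 4 times):
  dog gold: 4
  gold dog: 4
  gold gold: 5

dog gold; gold dog; gold gold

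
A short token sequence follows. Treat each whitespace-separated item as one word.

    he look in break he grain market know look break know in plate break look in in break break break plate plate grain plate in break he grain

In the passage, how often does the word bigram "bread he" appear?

0

Scanning the 27 overlapping bigram windows for "bread he":
  (none found)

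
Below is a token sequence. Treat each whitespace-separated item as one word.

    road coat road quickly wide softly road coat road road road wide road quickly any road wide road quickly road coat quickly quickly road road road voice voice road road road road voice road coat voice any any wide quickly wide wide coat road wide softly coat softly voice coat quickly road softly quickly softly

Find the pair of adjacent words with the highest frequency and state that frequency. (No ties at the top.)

Bigram frequencies (highest first):
  road road: 7
  road coat: 4
  coat road: 3
  road quickly: 3
  road wide: 3
  quickly road: 3
  … (25 more, each ≤ 2)

"road road", 7 times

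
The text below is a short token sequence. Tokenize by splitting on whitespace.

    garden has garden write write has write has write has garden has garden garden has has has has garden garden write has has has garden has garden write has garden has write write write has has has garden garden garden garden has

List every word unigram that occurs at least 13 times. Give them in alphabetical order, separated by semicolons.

garden; has

Unigram counts meeting the condition (at least 13 times):
  garden: 14
  has: 19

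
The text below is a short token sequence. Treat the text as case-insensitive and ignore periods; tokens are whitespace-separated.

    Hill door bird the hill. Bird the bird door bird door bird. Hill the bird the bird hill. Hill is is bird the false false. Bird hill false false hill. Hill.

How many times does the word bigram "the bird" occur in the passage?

3

Scanning the 30 overlapping bigram windows for "the bird":
  position 7–8: the bird
  position 14–15: the bird
  position 16–17: the bird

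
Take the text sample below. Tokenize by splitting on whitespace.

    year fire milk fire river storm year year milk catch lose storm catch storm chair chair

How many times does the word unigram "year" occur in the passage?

Scanning the 16 tokens for "year":
  position 1: year
  position 7: year
  position 8: year

3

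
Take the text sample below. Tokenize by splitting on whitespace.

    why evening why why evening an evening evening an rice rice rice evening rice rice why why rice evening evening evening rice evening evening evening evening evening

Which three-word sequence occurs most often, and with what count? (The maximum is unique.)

Trigram frequencies (highest first):
  evening evening evening: 4
  rice evening evening: 2
  why evening why: 1
  evening why why: 1
  why why evening: 1
  why evening an: 1
  … (15 more, each ≤ 1)

"evening evening evening", 4 times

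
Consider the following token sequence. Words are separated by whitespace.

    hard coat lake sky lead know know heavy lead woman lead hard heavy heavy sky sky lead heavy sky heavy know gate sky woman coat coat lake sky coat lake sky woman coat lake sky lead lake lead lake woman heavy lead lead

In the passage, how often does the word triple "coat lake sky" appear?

4

Scanning the 41 overlapping trigram windows for "coat lake sky":
  position 2–4: coat lake sky
  position 26–28: coat lake sky
  position 29–31: coat lake sky
  position 33–35: coat lake sky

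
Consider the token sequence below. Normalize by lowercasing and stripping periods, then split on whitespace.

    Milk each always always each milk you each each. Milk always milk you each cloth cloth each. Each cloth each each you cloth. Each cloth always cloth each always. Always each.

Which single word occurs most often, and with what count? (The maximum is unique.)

Unigram frequencies (highest first):
  each: 12
  always: 6
  cloth: 6
  milk: 4
  you: 3

"each", 12 times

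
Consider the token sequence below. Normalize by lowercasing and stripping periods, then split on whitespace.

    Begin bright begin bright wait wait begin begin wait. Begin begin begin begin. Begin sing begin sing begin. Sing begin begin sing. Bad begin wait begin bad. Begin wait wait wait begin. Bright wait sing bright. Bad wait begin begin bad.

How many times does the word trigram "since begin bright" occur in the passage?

Scanning the 39 overlapping trigram windows for "since begin bright":
  (none found)

0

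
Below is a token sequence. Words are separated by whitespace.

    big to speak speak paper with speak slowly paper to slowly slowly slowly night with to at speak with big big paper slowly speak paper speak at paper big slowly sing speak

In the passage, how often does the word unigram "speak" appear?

Scanning the 32 tokens for "speak":
  position 3: speak
  position 4: speak
  position 7: speak
  position 18: speak
  position 24: speak
  position 26: speak
  position 32: speak

7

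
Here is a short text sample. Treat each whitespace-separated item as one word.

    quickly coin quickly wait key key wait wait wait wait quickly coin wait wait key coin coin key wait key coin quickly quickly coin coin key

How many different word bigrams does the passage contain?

26 tokens → 25 bigram windows in total.
Repeated bigrams (each contributes count−1 duplicates):
  wait wait: 4
  quickly coin: 3
  wait key: 3
  coin coin: 2
  coin key: 2
  coin quickly: 2
  key coin: 2
  key wait: 2
12 duplicate windows → 25 − 12 = 13 distinct.

13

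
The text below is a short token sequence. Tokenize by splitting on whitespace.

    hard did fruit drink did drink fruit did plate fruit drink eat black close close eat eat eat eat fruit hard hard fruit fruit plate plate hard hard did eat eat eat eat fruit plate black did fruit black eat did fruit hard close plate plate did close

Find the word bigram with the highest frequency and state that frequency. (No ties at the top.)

Bigram frequencies (highest first):
  eat eat: 6
  did fruit: 3
  hard did: 2
  fruit drink: 2
  eat fruit: 2
  fruit hard: 2
  … (27 more, each ≤ 2)

"eat eat", 6 times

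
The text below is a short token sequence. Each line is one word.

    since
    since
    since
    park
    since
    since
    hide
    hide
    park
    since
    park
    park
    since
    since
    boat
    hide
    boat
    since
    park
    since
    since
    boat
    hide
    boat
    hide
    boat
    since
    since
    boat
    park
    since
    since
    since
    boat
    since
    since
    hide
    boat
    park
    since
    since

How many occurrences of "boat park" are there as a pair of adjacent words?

2

Scanning the 40 overlapping bigram windows for "boat park":
  position 29–30: boat park
  position 38–39: boat park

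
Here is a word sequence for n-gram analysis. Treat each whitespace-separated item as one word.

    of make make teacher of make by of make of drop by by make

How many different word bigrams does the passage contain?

11

14 tokens → 13 bigram windows in total.
Repeated bigrams (each contributes count−1 duplicates):
  of make: 3
2 duplicate windows → 13 − 2 = 11 distinct.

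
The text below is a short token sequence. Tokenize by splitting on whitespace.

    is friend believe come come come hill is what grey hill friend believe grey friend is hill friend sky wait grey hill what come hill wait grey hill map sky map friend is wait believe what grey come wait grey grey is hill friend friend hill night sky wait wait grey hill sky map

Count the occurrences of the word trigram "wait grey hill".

Scanning the 52 overlapping trigram windows for "wait grey hill":
  position 20–22: wait grey hill
  position 26–28: wait grey hill
  position 50–52: wait grey hill

3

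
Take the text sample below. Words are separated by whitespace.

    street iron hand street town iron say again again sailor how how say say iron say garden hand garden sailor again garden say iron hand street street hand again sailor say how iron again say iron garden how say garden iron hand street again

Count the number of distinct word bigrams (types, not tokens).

33

44 tokens → 43 bigram windows in total.
Repeated bigrams (each contributes count−1 duplicates):
  hand street: 3
  iron hand: 3
  say iron: 3
  again sailor: 2
  how say: 2
  iron say: 2
  say garden: 2
10 duplicate windows → 43 − 10 = 33 distinct.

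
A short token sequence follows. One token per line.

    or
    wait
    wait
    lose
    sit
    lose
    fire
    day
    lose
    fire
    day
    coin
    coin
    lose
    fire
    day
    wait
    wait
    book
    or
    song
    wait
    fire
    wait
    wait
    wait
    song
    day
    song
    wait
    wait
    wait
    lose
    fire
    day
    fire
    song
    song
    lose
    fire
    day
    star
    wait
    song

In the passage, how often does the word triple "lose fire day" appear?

Scanning the 42 overlapping trigram windows for "lose fire day":
  position 6–8: lose fire day
  position 9–11: lose fire day
  position 14–16: lose fire day
  position 33–35: lose fire day
  position 39–41: lose fire day

5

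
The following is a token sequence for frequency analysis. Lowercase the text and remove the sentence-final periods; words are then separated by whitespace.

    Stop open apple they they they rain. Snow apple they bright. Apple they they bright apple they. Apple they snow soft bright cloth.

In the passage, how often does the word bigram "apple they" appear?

Scanning the 22 overlapping bigram windows for "apple they":
  position 3–4: apple they
  position 9–10: apple they
  position 12–13: apple they
  position 16–17: apple they
  position 18–19: apple they

5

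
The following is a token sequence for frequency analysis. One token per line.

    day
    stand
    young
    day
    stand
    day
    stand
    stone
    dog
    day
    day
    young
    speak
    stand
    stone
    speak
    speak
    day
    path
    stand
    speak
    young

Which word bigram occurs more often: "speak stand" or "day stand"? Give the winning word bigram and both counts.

"day stand" (3 vs 1)

"speak stand": 1 occurrence
"day stand": 3 occurrences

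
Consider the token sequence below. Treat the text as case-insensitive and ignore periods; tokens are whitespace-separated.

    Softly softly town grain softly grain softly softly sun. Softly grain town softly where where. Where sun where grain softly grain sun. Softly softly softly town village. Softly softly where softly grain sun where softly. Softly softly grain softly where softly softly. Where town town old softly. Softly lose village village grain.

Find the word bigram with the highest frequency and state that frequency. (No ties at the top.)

Bigram frequencies (highest first):
  softly softly: 9
  softly grain: 5
  grain softly: 4
  softly where: 4
  where softly: 3
  softly town: 2
  … (20 more, each ≤ 2)

"softly softly", 9 times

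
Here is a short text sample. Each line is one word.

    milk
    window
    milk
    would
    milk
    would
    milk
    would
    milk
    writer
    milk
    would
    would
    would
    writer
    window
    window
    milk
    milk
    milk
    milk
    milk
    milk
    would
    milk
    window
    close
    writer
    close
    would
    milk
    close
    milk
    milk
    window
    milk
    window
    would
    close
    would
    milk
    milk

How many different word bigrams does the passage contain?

19

42 tokens → 41 bigram windows in total.
Repeated bigrams (each contributes count−1 duplicates):
  milk milk: 7
  would milk: 6
  milk would: 5
  milk window: 4
  window milk: 3
  close would: 2
  would would: 2
22 duplicate windows → 41 − 22 = 19 distinct.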